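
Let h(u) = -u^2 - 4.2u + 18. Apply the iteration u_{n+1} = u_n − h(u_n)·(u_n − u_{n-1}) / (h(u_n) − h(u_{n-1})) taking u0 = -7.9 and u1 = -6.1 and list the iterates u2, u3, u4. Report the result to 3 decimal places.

h(-7.9) = -11.23000, h(-6.1) = 6.41000
u2 = -6.10000 − 6.41000·(-6.10000 − (-7.90000)) / (6.41000 − (-11.23000)) = -6.10000 − (11.53800)/(17.64000) = -6.75408
h(-6.75408) = 0.74952
u3 = -6.75408 − 0.74952·(-6.75408 − (-6.10000)) / (0.74952 − 6.41000) = -6.75408 − (-0.49025)/(-5.66048) = -6.84069
h(-6.84069) = -0.06415
u4 = -6.84069 − (-0.06415)·(-6.84069 − (-6.75408)) / (-0.06415 − 0.74952) = -6.84069 − (0.00556)/(-0.81367) = -6.83386

-6.754, -6.841, -6.834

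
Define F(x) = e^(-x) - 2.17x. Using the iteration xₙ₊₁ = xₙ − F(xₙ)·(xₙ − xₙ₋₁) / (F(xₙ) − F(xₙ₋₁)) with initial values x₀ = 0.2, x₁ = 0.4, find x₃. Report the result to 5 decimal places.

F(0.2) = 0.3847308, F(0.4) = -0.1976800
x₂ = 0.4000000 − (-0.1976800)·(0.4000000 − 0.2000000) / (-0.1976800 − 0.3847308) = 0.4000000 − (-0.0395360)/(-0.5824107) = 0.3321166
F(0.3321166) = -0.0032895
x₃ = 0.3321166 − (-0.0032895)·(0.3321166 − 0.4000000) / (-0.0032895 − (-0.1976800)) = 0.3321166 − (0.0002233)/(0.1943905) = 0.3309679

0.33097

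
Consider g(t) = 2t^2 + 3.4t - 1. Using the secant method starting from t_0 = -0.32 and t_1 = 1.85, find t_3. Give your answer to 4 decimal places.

0.1270

g(-0.32) = -1.883200, g(1.85) = 12.135000
t_2 = 1.850000 − 12.135000·(1.850000 − (-0.320000)) / (12.135000 − (-1.883200)) = 1.850000 − (26.332950)/(14.018200) = -0.028483
g(-0.028483) = -1.095220
t_3 = -0.028483 − (-1.095220)·(-0.028483 − 1.850000) / (-1.095220 − 12.135000) = -0.028483 − (2.057351)/(-13.230220) = 0.127021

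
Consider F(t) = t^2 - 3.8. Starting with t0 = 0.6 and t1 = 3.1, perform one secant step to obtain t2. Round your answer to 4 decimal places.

F(0.6) = -3.440000, F(3.1) = 5.810000
t2 = 3.100000 − 5.810000·(3.100000 − 0.600000) / (5.810000 − (-3.440000)) = 3.100000 − (14.525000)/(9.250000) = 1.529730

1.5297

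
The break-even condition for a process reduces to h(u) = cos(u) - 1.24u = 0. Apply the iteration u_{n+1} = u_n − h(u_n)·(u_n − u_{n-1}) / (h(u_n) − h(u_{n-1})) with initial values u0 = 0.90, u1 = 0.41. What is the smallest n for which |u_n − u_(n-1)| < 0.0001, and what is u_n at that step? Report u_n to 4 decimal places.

h(0.90) = -0.494390, h(0.41) = 0.408721
u2 = 0.410000 − 0.408721·(-0.490000)/(0.903111) = 0.631759;  |Δ| = 0.221759
h(0.631759) = 0.023608
u3 = 0.631759 − 0.023608·(0.221759)/(-0.385113) = 0.645354;  |Δ| = 0.013594
h(0.645354) = -0.001351
u4 = 0.645354 − (-0.001351)·(0.013594)/(-0.024960) = 0.644618;  |Δ| = 0.000736
h(0.644618) = 0.000004
u5 = 0.644618 − 0.000004·(-0.000736)/(0.001355) = 0.644620;  |Δ| = 0.000002
|u5 − u4| = 0.000002 < 0.0001

n = 5, u_n = 0.6446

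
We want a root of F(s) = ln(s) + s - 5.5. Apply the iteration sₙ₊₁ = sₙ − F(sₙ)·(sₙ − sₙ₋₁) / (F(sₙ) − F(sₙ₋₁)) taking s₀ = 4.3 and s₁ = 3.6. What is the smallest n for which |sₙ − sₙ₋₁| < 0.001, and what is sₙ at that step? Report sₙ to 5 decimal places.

F(4.3) = 0.2586150, F(3.6) = -0.6190662
s₂ = 3.6000000 − (-0.6190662)·(-0.7000000)/(-0.8776812) = 4.0937400;  |Δ| = 0.4937400
F(4.0937400) = 0.0031990
s₃ = 4.0937400 − 0.0031990·(0.4937400)/(0.6222651) = 4.0912018;  |Δ| = 0.0025383
F(4.0912018) = 0.0000405
s₄ = 4.0912018 − 0.0000405·(-0.0025383)/(-0.0031585) = 4.0911692;  |Δ| = 0.0000326
|s₄ − s₃| = 0.0000326 < 0.001

n = 4, sₙ = 4.09117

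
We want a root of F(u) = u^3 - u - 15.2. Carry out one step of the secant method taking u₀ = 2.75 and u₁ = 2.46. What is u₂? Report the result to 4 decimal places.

2.6031

F(2.75) = 2.846875, F(2.46) = -2.773064
u₂ = 2.460000 − (-2.773064)·(2.460000 − 2.750000) / (-2.773064 − 2.846875) = 2.460000 − (0.804189)/(-5.619939) = 2.603096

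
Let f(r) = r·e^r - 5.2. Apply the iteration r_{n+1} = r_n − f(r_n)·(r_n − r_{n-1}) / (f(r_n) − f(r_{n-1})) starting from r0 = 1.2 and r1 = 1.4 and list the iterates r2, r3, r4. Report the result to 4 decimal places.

f(1.2) = -1.215860, f(1.4) = 0.477280
r2 = 1.400000 − 0.477280·(1.400000 − 1.200000) / (0.477280 − (-1.215860)) = 1.400000 − (0.095456)/(1.693140) = 1.343622
f(1.343622) = -0.050031
r3 = 1.343622 − (-0.050031)·(1.343622 − 1.400000) / (-0.050031 − 0.477280) = 1.343622 − (0.002821)/(-0.527310) = 1.348971
f(1.348971) = -0.001797
r4 = 1.348971 − (-0.001797)·(1.348971 − 1.343622) / (-0.001797 − (-0.050031)) = 1.348971 − (-0.000010)/(0.048234) = 1.349170

1.3436, 1.3490, 1.3492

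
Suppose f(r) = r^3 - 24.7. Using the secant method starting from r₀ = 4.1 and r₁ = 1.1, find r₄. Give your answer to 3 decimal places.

2.655

f(4.1) = 44.22100, f(1.1) = -23.36900
r₂ = 1.10000 − (-23.36900)·(1.10000 − 4.10000) / (-23.36900 − 44.22100) = 1.10000 − (70.10700)/(-67.59000) = 2.13724
f(2.13724) = -14.93754
r₃ = 2.13724 − (-14.93754)·(2.13724 − 1.10000) / (-14.93754 − (-23.36900)) = 2.13724 − (-15.49380)/(8.43146) = 3.97486
f(3.97486) = 38.10066
r₄ = 3.97486 − 38.10066·(3.97486 − 2.13724) / (38.10066 − (-14.93754)) = 3.97486 − (70.01442)/(53.03820) = 2.65478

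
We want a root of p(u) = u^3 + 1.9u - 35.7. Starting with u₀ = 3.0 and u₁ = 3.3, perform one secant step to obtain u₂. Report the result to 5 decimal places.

p(3.0) = -3.0000000, p(3.3) = 6.5070000
u₂ = 3.3000000 − 6.5070000·(3.3000000 − 3.0000000) / (6.5070000 − (-3.0000000)) = 3.3000000 − (1.9521000)/(9.5070000) = 3.0946671

3.09467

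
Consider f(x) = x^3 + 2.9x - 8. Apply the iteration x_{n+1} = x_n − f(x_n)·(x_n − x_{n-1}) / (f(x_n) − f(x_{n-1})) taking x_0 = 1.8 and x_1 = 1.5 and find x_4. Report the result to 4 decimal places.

1.5281

f(1.8) = 3.052000, f(1.5) = -0.275000
x_2 = 1.500000 − (-0.275000)·(1.500000 − 1.800000) / (-0.275000 − 3.052000) = 1.500000 − (0.082500)/(-3.327000) = 1.524797
f(1.524797) = -0.032926
x_3 = 1.524797 − (-0.032926)·(1.524797 − 1.500000) / (-0.032926 − (-0.275000)) = 1.524797 − (-0.000816)/(0.242074) = 1.528170
f(1.528170) = 0.000433
x_4 = 1.528170 − 0.000433·(1.528170 − 1.524797) / (0.000433 − (-0.032926)) = 1.528170 − (0.000001)/(0.033358) = 1.528126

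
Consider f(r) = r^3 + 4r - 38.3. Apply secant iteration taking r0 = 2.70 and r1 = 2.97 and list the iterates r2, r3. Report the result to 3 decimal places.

2.978, 2.977

f(2.70) = -7.81700, f(2.97) = -0.22193
r2 = 2.97000 − (-0.22193)·(2.97000 − 2.70000) / (-0.22193 − (-7.81700)) = 2.97000 − (-0.05992)/(7.59507) = 2.97789
f(2.97789) = 0.01896
r3 = 2.97789 − 0.01896·(2.97789 − 2.97000) / (0.01896 − (-0.22193)) = 2.97789 − (0.00015)/(0.24089) = 2.97727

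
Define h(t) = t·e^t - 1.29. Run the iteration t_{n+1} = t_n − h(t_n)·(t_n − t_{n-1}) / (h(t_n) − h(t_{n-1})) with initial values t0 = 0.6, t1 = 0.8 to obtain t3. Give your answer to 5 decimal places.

0.66334

h(0.6) = -0.1967287, h(0.8) = 0.4904327
t2 = 0.8000000 − 0.4904327·(0.8000000 − 0.6000000) / (0.4904327 − (-0.1967287)) = 0.8000000 − (0.0980865)/(0.6871615) = 0.6572584
h(0.6572584) = -0.0218232
t3 = 0.6572584 − (-0.0218232)·(0.6572584 − 0.8000000) / (-0.0218232 − 0.4904327) = 0.6572584 − (0.0031151)/(-0.5122559) = 0.6633395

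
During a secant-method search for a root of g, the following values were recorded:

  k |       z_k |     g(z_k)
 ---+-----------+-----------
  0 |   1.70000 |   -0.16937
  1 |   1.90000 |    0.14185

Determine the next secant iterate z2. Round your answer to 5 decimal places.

1.80884

z2 = 1.90000 − 0.14185·(1.90000 − 1.70000) / (0.14185 − (-0.16937))
   = 1.90000 − (0.0283700)/(0.3112200) = 1.8088426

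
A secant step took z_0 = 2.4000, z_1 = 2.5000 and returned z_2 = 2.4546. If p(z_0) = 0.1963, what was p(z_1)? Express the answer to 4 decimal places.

The secant line through (2.4000, 0.1963) and (2.5000, p(z_1)) crosses zero at z_2 = 2.4546.
So (2.4000, 0.1963), (2.5000, p(z_1)), (2.4546, 0) are collinear:
p(z_1) = 0.1963 · (2.5000 − 2.4546) / (2.4000 − 2.4546) = 0.1963 · (0.045400)/(-0.054600) = -0.163224

-0.1632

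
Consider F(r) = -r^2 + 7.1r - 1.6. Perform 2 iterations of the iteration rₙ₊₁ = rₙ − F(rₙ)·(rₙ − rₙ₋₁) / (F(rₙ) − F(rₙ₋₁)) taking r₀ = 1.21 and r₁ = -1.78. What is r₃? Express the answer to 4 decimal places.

F(1.21) = 5.526900, F(-1.78) = -17.406400
r₂ = -1.780000 − (-17.406400)·(-1.780000 − 1.210000) / (-17.406400 − 5.526900) = -1.780000 − (52.045136)/(-22.933300) = 0.489413
F(0.489413) = 1.635309
r₃ = 0.489413 − 1.635309·(0.489413 − (-1.780000)) / (1.635309 − (-17.406400)) = 0.489413 − (3.711192)/(19.041709) = 0.294515

0.2945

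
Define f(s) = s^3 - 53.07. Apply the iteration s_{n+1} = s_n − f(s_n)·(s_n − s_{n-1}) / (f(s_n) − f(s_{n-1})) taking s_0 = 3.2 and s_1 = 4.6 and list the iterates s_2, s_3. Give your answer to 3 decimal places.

f(3.2) = -20.30200, f(4.6) = 44.26600
s_2 = 4.60000 − 44.26600·(4.60000 − 3.20000) / (44.26600 − (-20.30200)) = 4.60000 − (61.97240)/(64.56800) = 3.64020
f(3.64020) = -4.83353
s_3 = 3.64020 − (-4.83353)·(3.64020 − 4.60000) / (-4.83353 − 44.26600) = 3.64020 − (4.63922)/(-49.09953) = 3.73469

3.640, 3.735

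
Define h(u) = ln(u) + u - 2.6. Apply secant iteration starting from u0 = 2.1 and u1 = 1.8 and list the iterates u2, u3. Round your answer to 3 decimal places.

h(2.1) = 0.24194, h(1.8) = -0.21221
u2 = 1.80000 − (-0.21221)·(1.80000 − 2.10000) / (-0.21221 − 0.24194) = 1.80000 − (0.06366)/(-0.45415) = 1.94018
h(1.94018) = 0.00296
u3 = 1.94018 − 0.00296·(1.94018 − 1.80000) / (0.00296 − (-0.21221)) = 1.94018 − (0.00042)/(0.21518) = 1.93825

1.940, 1.938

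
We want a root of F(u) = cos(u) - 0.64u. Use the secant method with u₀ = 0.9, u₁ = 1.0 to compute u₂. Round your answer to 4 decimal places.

F(0.9) = 0.045610, F(1.0) = -0.099698
u₂ = 1.000000 − (-0.099698)·(1.000000 − 0.900000) / (-0.099698 − 0.045610) = 1.000000 − (-0.009970)/(-0.145308) = 0.931389

0.9314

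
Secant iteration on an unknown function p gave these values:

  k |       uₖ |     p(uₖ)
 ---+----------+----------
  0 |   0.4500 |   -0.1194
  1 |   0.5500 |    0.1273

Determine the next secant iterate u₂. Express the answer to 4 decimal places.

0.4984

u₂ = 0.5500 − 0.1273·(0.5500 − 0.4500) / (0.1273 − (-0.1194))
   = 0.5500 − (0.012730)/(0.246700) = 0.498399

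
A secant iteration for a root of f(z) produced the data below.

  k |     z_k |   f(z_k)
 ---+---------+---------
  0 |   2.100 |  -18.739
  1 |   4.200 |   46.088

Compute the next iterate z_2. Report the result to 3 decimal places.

z_2 = 4.200 − 46.088·(4.200 − 2.100) / (46.088 − (-18.739))
   = 4.200 − (96.78480)/(64.82700) = 2.70703

2.707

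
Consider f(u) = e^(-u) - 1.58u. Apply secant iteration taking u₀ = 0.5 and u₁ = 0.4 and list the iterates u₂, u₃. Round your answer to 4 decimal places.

0.4173, 0.4171

f(0.5) = -0.183469, f(0.4) = 0.038320
u₂ = 0.400000 − 0.038320·(0.400000 − 0.500000) / (0.038320 − (-0.183469)) = 0.400000 − (-0.003832)/(0.221789) = 0.417278
f(0.417278) = -0.000461
u₃ = 0.417278 − (-0.000461)·(0.417278 − 0.400000) / (-0.000461 − 0.038320) = 0.417278 − (-0.000008)/(-0.038781) = 0.417072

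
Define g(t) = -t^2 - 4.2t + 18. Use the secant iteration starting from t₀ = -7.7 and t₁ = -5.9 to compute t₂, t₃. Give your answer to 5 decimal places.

g(-7.7) = -8.9500000, g(-5.9) = 7.9700000
t₂ = -5.9000000 − 7.9700000·(-5.9000000 − (-7.7000000)) / (7.9700000 − (-8.9500000)) = -5.9000000 − (14.3460000)/(16.9200000) = -6.7478723
g(-6.7478723) = 0.8072827
t₃ = -6.7478723 − 0.8072827·(-6.7478723 − (-5.9000000)) / (0.8072827 − 7.9700000) = -6.7478723 − (-0.6844727)/(-7.1627173) = -6.8434328

-6.74787, -6.84343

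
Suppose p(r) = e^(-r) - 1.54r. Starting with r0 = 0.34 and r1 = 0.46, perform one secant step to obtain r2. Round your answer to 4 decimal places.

p(0.34) = 0.188170, p(0.46) = -0.077116
r2 = 0.460000 − (-0.077116)·(0.460000 − 0.340000) / (-0.077116 − 0.188170) = 0.460000 − (-0.009254)/(-0.265287) = 0.425117

0.4251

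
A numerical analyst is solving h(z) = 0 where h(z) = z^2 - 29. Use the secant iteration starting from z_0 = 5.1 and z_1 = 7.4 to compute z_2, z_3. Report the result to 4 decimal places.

h(5.1) = -2.990000, h(7.4) = 25.760000
z_2 = 7.400000 − 25.760000·(7.400000 − 5.100000) / (25.760000 − (-2.990000)) = 7.400000 − (59.248000)/(28.750000) = 5.339200
h(5.339200) = -0.492943
z_3 = 5.339200 − (-0.492943)·(5.339200 − 7.400000) / (-0.492943 − 25.760000) = 5.339200 − (1.015858)/(-26.252943) = 5.377895

5.3392, 5.3779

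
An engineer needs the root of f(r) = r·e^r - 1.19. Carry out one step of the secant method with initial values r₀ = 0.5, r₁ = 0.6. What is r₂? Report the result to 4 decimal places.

f(0.5) = -0.365639, f(0.6) = -0.096729
r₂ = 0.600000 − (-0.096729)·(0.600000 − 0.500000) / (-0.096729 − (-0.365639)) = 0.600000 − (-0.009673)/(0.268911) = 0.635971

0.6360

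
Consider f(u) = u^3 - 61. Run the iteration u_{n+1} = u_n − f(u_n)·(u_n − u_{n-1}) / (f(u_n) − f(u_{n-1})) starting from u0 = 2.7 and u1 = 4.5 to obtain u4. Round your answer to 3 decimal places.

f(2.7) = -41.31700, f(4.5) = 30.12500
u2 = 4.50000 − 30.12500·(4.50000 − 2.70000) / (30.12500 − (-41.31700)) = 4.50000 − (54.22500)/(71.44200) = 3.74099
f(3.74099) = -8.64471
u3 = 3.74099 − (-8.64471)·(3.74099 − 4.50000) / (-8.64471 − 30.12500) = 3.74099 − (6.56140)/(-38.76971) = 3.91023
f(3.91023) = -1.21284
u4 = 3.91023 − (-1.21284)·(3.91023 − 3.74099) / (-1.21284 − (-8.64471)) = 3.91023 − (-0.20526)/(7.43187) = 3.93785

3.938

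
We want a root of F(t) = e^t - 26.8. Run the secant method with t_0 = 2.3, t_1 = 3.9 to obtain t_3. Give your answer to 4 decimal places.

F(2.3) = -16.825818, F(3.9) = 22.602449
t_2 = 3.900000 − 22.602449·(3.900000 − 2.300000) / (22.602449 − (-16.825818)) = 3.900000 − (36.163919)/(39.428267) = 2.982792
F(2.982792) = -7.057137
t_3 = 2.982792 − (-7.057137)·(2.982792 − 3.900000) / (-7.057137 − 22.602449) = 2.982792 − (6.472862)/(-29.659586) = 3.201031

3.2010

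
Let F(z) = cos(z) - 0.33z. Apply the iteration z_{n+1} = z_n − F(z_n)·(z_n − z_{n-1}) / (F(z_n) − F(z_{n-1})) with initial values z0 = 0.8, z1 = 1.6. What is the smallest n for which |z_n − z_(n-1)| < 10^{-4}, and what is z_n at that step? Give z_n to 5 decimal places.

n = 5, z_n = 1.17324

F(0.8) = 0.4327067, F(1.6) = -0.5571995
z2 = 1.6000000 − (-0.5571995)·(0.8000000)/(-0.9899062) = 1.1496951;  |Δ| = 0.4503049
F(1.1496951) = 0.0293663
z3 = 1.1496951 − 0.0293663·(-0.4503049)/(0.5865659) = 1.1722396;  |Δ| = 0.0225444
F(1.1722396) = 0.0012496
z4 = 1.1722396 − 0.0012496·(0.0225444)/(-0.0281167) = 1.1732415;  |Δ| = 0.0010019
F(1.1732415) = -0.0000047
z5 = 1.1732415 − (-0.0000047)·(0.0010019)/(-0.0012542) = 1.1732378;  |Δ| = 0.0000037
|z5 − z4| = 0.0000037 < 10^{-4}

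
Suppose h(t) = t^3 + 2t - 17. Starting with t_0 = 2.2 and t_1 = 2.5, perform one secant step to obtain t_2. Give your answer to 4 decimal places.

2.3050

h(2.2) = -1.952000, h(2.5) = 3.625000
t_2 = 2.500000 − 3.625000·(2.500000 − 2.200000) / (3.625000 − (-1.952000)) = 2.500000 − (1.087500)/(5.577000) = 2.305003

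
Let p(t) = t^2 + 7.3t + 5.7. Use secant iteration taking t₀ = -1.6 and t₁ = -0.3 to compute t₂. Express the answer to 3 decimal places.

p(-1.6) = -3.42000, p(-0.3) = 3.60000
t₂ = -0.30000 − 3.60000·(-0.30000 − (-1.60000)) / (3.60000 − (-3.42000)) = -0.30000 − (4.68000)/(7.02000) = -0.96667

-0.967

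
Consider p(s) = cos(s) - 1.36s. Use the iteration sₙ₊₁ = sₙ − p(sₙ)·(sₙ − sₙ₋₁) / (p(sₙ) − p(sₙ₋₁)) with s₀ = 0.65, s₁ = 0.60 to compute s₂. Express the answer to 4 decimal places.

0.6048

p(0.65) = -0.087916, p(0.60) = 0.009336
s₂ = 0.600000 − 0.009336·(0.600000 − 0.650000) / (0.009336 − (-0.087916)) = 0.600000 − (-0.000467)/(0.097252) = 0.604800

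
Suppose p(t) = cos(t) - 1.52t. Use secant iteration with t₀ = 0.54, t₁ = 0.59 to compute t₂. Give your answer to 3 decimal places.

0.558

p(0.54) = 0.03691, p(0.59) = -0.06586
t₂ = 0.59000 − (-0.06586)·(0.59000 − 0.54000) / (-0.06586 − 0.03691) = 0.59000 − (-0.00329)/(-0.10277) = 0.55796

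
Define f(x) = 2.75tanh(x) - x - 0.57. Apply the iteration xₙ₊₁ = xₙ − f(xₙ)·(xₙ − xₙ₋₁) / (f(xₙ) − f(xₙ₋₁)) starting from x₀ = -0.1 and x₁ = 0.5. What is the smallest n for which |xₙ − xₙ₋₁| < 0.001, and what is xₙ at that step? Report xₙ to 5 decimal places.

f(-0.1) = -0.7440870, f(0.5) = 0.2008222
x₂ = 0.5000000 − 0.2008222·(0.6000000)/(0.9449092) = 0.3724816;  |Δ| = 0.1275184
f(0.3724816) = 0.0369596
x₃ = 0.3724816 − 0.0369596·(-0.1275184)/(-0.1638626) = 0.3437195;  |Δ| = 0.0287621
f(0.3437195) = -0.0040361
x₄ = 0.3437195 − (-0.0040361)·(-0.0287621)/(-0.0409957) = 0.3465512;  |Δ| = 0.0028317
f(0.3465512) = 0.0000607
x₅ = 0.3465512 − 0.0000607·(0.0028317)/(0.0040968) = 0.3465092;  |Δ| = 0.0000420
|x₅ − x₄| = 0.0000420 < 0.001

n = 5, xₙ = 0.34651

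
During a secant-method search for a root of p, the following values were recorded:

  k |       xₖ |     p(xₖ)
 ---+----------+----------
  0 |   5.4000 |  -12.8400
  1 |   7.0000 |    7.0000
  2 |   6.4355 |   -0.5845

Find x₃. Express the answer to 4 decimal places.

6.4790

x₃ = 6.4355 − (-0.5845)·(6.4355 − 7.0000) / (-0.5845 − 7.0000)
   = 6.4355 − (0.329950)/(-7.584500) = 6.479003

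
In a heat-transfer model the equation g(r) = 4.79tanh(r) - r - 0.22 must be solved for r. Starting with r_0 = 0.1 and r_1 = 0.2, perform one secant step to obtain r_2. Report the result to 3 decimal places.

g(0.1) = 0.15741, g(0.2) = 0.52543
r_2 = 0.20000 − 0.52543·(0.20000 − 0.10000) / (0.52543 − 0.15741) = 0.20000 − (0.05254)/(0.36802) = 0.05723

0.057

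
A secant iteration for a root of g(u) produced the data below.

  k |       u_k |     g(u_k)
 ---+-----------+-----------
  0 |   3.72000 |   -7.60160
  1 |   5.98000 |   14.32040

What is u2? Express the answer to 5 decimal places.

u2 = 5.98000 − 14.32040·(5.98000 − 3.72000) / (14.32040 − (-7.60160))
   = 5.98000 − (32.3641040)/(21.9220000) = 4.5036701

4.50367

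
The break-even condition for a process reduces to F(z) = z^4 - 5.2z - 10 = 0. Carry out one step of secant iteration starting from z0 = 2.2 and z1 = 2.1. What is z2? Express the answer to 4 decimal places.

F(2.2) = 1.985600, F(2.1) = -1.471900
z2 = 2.100000 − (-1.471900)·(2.100000 − 2.200000) / (-1.471900 − 1.985600) = 2.100000 − (0.147190)/(-3.457500) = 2.142571

2.1426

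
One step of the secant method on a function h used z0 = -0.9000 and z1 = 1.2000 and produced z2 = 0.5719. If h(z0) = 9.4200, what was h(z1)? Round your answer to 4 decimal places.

-4.0198

The secant line through (-0.9000, 9.4200) and (1.2000, h(z1)) crosses zero at z2 = 0.5719.
So (-0.9000, 9.4200), (1.2000, h(z1)), (0.5719, 0) are collinear:
h(z1) = 9.4200 · (1.2000 − 0.5719) / (-0.9000 − 0.5719) = 9.4200 · (0.628100)/(-1.471900) = -4.019772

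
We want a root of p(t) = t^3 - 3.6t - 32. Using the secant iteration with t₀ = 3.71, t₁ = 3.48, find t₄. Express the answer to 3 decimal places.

p(3.71) = 5.70881, p(3.48) = -2.38381
t₂ = 3.48000 − (-2.38381)·(3.48000 − 3.71000) / (-2.38381 − 5.70881) = 3.48000 − (0.54828)/(-8.09262) = 3.54775
p(3.54775) = -0.11803
t₃ = 3.54775 − (-0.11803)·(3.54775 − 3.48000) / (-0.11803 − (-2.38381)) = 3.54775 − (-0.00800)/(2.26577) = 3.55128
p(3.55128) = 0.00266
t₄ = 3.55128 − 0.00266·(3.55128 − 3.54775) / (0.00266 − (-0.11803)) = 3.55128 − (0.00001)/(0.12070) = 3.55120

3.551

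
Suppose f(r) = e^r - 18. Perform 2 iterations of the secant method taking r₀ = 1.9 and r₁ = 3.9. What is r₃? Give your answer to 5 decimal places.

2.68649

f(1.9) = -11.3141056, f(3.9) = 31.4024491
r₂ = 3.9000000 − 31.4024491·(3.9000000 − 1.9000000) / (31.4024491 − (-11.3141056)) = 3.9000000 − (62.8048982)/(42.7165547) = 2.4297293
f(2.4297293) = -6.6441922
r₃ = 2.4297293 − (-6.6441922)·(2.4297293 − 3.9000000) / (-6.6441922 − 31.4024491) = 2.4297293 − (9.7687611)/(-38.0466413) = 2.6864868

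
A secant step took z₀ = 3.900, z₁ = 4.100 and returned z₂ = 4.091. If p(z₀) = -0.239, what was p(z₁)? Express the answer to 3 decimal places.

0.011

The secant line through (3.900, -0.239) and (4.100, p(z₁)) crosses zero at z₂ = 4.091.
So (3.900, -0.239), (4.100, p(z₁)), (4.091, 0) are collinear:
p(z₁) = -0.239 · (4.100 − 4.091) / (3.900 − 4.091) = -0.239 · (0.00900)/(-0.19100) = 0.01126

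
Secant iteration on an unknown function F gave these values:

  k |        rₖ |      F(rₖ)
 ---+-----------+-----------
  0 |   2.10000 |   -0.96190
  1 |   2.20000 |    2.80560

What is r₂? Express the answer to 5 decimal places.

2.12553

r₂ = 2.20000 − 2.80560·(2.20000 − 2.10000) / (2.80560 − (-0.96190))
   = 2.20000 − (0.2805600)/(3.7675000) = 2.1255315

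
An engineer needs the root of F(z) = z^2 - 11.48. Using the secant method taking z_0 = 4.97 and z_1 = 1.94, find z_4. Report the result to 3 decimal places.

F(4.97) = 13.22090, F(1.94) = -7.71640
z_2 = 1.94000 − (-7.71640)·(1.94000 − 4.97000) / (-7.71640 − 13.22090) = 1.94000 − (23.38069)/(-20.93730) = 3.05670
F(3.05670) = -2.13658
z_3 = 3.05670 − (-2.13658)·(3.05670 − 1.94000) / (-2.13658 − (-7.71640)) = 3.05670 − (-2.38592)/(5.57982) = 3.48430
F(3.48430) = 0.66034
z_4 = 3.48430 − 0.66034·(3.48430 − 3.05670) / (0.66034 − (-2.13658)) = 3.48430 − (0.28236)/(2.79692) = 3.38335

3.383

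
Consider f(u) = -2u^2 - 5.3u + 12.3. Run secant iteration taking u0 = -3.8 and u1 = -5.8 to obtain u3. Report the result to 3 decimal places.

-4.118

f(-3.8) = 3.56000, f(-5.8) = -24.24000
u2 = -5.80000 − (-24.24000)·(-5.80000 − (-3.80000)) / (-24.24000 − 3.56000) = -5.80000 − (48.48000)/(-27.80000) = -4.05612
f(-4.05612) = 0.89327
u3 = -4.05612 − 0.89327·(-4.05612 − (-5.80000)) / (0.89327 − (-24.24000)) = -4.05612 − (1.55776)/(25.13327) = -4.11810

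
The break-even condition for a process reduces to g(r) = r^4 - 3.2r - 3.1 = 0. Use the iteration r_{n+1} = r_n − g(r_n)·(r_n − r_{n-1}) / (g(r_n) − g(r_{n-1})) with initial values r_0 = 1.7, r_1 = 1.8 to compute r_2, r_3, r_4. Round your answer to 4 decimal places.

1.7103, 1.7112, 1.7113

g(1.7) = -0.187900, g(1.8) = 1.637600
r_2 = 1.800000 − 1.637600·(1.800000 − 1.700000) / (1.637600 − (-0.187900)) = 1.800000 − (0.163760)/(1.825500) = 1.710293
g(1.710293) = -0.016714
r_3 = 1.710293 − (-0.016714)·(1.710293 − 1.800000) / (-0.016714 − 1.637600) = 1.710293 − (0.001499)/(-1.654314) = 1.711199
g(1.711199) = -0.001463
r_4 = 1.711199 − (-0.001463)·(1.711199 − 1.710293) / (-0.001463 − (-0.016714)) = 1.711199 − (-0.000001)/(0.015251) = 1.711286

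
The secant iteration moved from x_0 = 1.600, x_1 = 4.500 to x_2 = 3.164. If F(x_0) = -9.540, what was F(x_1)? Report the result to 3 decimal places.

The secant line through (1.600, -9.540) and (4.500, F(x_1)) crosses zero at x_2 = 3.164.
So (1.600, -9.540), (4.500, F(x_1)), (3.164, 0) are collinear:
F(x_1) = -9.540 · (4.500 − 3.164) / (1.600 − 3.164) = -9.540 · (1.33600)/(-1.56400) = 8.14926

8.149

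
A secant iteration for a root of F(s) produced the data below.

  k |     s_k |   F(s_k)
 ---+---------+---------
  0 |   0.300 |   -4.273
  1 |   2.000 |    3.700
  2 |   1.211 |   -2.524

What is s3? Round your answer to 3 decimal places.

1.531

s3 = 1.211 − (-2.524)·(1.211 − 2.000) / (-2.524 − 3.700)
   = 1.211 − (1.99144)/(-6.22400) = 1.53096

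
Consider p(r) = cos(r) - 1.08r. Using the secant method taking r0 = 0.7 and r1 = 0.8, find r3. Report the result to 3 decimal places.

p(0.7) = 0.00884, p(0.8) = -0.16729
r2 = 0.80000 − (-0.16729)·(0.80000 − 0.70000) / (-0.16729 − 0.00884) = 0.80000 − (-0.01673)/(-0.17614) = 0.70502
p(0.70502) = 0.00018
r3 = 0.70502 − 0.00018·(0.70502 − 0.80000) / (0.00018 − (-0.16729)) = 0.70502 − (-0.00002)/(0.16747) = 0.70512

0.705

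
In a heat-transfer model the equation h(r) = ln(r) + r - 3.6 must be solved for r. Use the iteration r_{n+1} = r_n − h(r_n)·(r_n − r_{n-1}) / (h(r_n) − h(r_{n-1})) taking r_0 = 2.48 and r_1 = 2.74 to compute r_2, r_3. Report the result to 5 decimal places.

2.63305, 2.63218

h(2.48) = -0.2117414, h(2.74) = 0.1479579
r_2 = 2.7400000 − 0.1479579·(2.7400000 − 2.4800000) / (0.1479579 − (-0.2117414)) = 2.7400000 − (0.0384691)/(0.3596994) = 2.6330522
h(2.6330522) = 0.0011959
r_3 = 2.6330522 − 0.0011959·(2.6330522 − 2.7400000) / (0.0011959 − 0.1479579) = 2.6330522 − (-0.0001279)/(-0.1467620) = 2.6321807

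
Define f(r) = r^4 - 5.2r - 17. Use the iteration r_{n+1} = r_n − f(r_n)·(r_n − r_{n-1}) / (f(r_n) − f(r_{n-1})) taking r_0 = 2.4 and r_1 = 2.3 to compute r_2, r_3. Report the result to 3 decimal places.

2.321, 2.322

f(2.4) = 3.69760, f(2.3) = -0.97590
r_2 = 2.30000 − (-0.97590)·(2.30000 − 2.40000) / (-0.97590 − 3.69760) = 2.30000 − (0.09759)/(-4.67350) = 2.32088
f(2.32088) = -0.05430
r_3 = 2.32088 − (-0.05430)·(2.32088 − 2.30000) / (-0.05430 − (-0.97590)) = 2.32088 − (-0.00113)/(0.92160) = 2.32211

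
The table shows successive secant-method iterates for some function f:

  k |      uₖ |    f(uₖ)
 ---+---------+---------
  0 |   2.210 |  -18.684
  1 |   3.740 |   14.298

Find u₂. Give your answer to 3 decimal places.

3.077

u₂ = 3.740 − 14.298·(3.740 − 2.210) / (14.298 − (-18.684))
   = 3.740 − (21.87594)/(32.98200) = 3.07673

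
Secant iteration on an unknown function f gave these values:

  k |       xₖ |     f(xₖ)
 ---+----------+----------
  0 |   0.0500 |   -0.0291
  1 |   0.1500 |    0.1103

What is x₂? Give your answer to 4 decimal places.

x₂ = 0.1500 − 0.1103·(0.1500 − 0.0500) / (0.1103 − (-0.0291))
   = 0.1500 − (0.011030)/(0.139400) = 0.070875

0.0709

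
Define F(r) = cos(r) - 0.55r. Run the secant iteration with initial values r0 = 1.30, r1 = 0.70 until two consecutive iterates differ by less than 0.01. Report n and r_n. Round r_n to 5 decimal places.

F(1.30) = -0.4475012, F(0.70) = 0.3798422
r2 = 0.7000000 − 0.3798422·(-0.6000000)/(0.8273434) = 0.9754664;  |Δ| = 0.2754664
F(0.9754664) = 0.0242754
r3 = 0.9754664 − 0.0242754·(0.2754664)/(-0.3555668) = 0.9942732;  |Δ| = 0.0188068
F(0.9942732) = -0.0017379
r4 = 0.9942732 − (-0.0017379)·(0.0188068)/(-0.0260133) = 0.9930168;  |Δ| = 0.0012564
|r4 − r3| = 0.0012564 < 0.01

n = 4, r_n = 0.99302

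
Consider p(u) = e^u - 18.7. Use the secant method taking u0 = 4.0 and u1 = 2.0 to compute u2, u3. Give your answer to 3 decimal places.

2.479, 3.193

p(4.0) = 35.89815, p(2.0) = -11.31094
u2 = 2.00000 − (-11.31094)·(2.00000 − 4.00000) / (-11.31094 − 35.89815) = 2.00000 − (22.62189)/(-47.20909) = 2.47918
p(2.47918) = -6.76846
u3 = 2.47918 − (-6.76846)·(2.47918 − 2.00000) / (-6.76846 − (-11.31094)) = 2.47918 − (-3.24335)/(4.54248) = 3.19319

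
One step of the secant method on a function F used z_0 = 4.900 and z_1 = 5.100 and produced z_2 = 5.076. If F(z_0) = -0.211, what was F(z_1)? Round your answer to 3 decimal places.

The secant line through (4.900, -0.211) and (5.100, F(z_1)) crosses zero at z_2 = 5.076.
So (4.900, -0.211), (5.100, F(z_1)), (5.076, 0) are collinear:
F(z_1) = -0.211 · (5.100 − 5.076) / (4.900 − 5.076) = -0.211 · (0.02400)/(-0.17600) = 0.02877

0.029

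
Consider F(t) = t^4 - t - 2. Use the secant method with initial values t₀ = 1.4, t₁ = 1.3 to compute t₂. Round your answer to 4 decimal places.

1.3501

F(1.4) = 0.441600, F(1.3) = -0.443900
t₂ = 1.300000 − (-0.443900)·(1.300000 − 1.400000) / (-0.443900 − 0.441600) = 1.300000 − (0.044390)/(-0.885500) = 1.350130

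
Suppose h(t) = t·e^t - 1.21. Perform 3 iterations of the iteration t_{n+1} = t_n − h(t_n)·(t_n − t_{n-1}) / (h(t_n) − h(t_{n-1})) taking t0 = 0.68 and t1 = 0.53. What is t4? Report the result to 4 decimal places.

h(0.68) = 0.132237, h(0.53) = -0.309566
t2 = 0.530000 − (-0.309566)·(0.530000 − 0.680000) / (-0.309566 − 0.132237) = 0.530000 − (0.046435)/(-0.441803) = 0.635103
h(0.635103) = -0.011423
t3 = 0.635103 − (-0.011423)·(0.635103 − 0.530000) / (-0.011423 − (-0.309566)) = 0.635103 − (-0.001201)/(0.298143) = 0.639130
h(0.639130) = 0.001044
t4 = 0.639130 − 0.001044·(0.639130 − 0.635103) / (0.001044 − (-0.011423)) = 0.639130 − (0.000004)/(0.012466) = 0.638793

0.6388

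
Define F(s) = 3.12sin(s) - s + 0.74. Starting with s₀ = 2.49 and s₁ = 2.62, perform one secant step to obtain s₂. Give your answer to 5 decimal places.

F(2.49) = 0.1421350, F(2.62) = -0.3254237
s₂ = 2.6200000 − (-0.3254237)·(2.6200000 − 2.4900000) / (-0.3254237 − 0.1421350) = 2.6200000 − (-0.0423051)/(-0.4675587) = 2.5295192

2.52952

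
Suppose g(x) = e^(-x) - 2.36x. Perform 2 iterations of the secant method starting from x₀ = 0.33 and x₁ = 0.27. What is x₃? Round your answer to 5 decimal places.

g(0.33) = -0.0598763, g(0.27) = 0.1261795
x₂ = 0.2700000 − 0.1261795·(0.2700000 − 0.3300000) / (0.1261795 − (-0.0598763)) = 0.2700000 − (-0.0075708)/(0.1860558) = 0.3106909
g(0.3106909) = -0.0002900
x₃ = 0.3106909 − (-0.0002900)·(0.3106909 − 0.2700000) / (-0.0002900 − 0.1261795) = 0.3106909 − (-0.0000118)/(-0.1264695) = 0.3105976

0.31060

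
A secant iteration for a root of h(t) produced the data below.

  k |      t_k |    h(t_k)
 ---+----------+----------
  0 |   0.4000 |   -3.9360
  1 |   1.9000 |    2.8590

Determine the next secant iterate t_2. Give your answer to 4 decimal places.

t_2 = 1.9000 − 2.8590·(1.9000 − 0.4000) / (2.8590 − (-3.9360))
   = 1.9000 − (4.288500)/(6.795000) = 1.268874

1.2689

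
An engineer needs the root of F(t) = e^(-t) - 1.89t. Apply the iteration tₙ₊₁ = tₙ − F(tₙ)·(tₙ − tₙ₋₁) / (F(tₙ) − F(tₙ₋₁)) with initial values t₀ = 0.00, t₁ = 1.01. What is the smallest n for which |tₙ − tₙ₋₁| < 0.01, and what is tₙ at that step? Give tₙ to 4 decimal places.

n = 4, tₙ = 0.3667

F(0.00) = 1.000000, F(1.01) = -1.544681
t₂ = 1.010000 − (-1.544681)·(1.010000)/(-2.544681) = 0.396906;  |Δ| = 0.613094
F(0.396906) = -0.077756
t₃ = 0.396906 − (-0.077756)·(-0.613094)/(1.466925) = 0.364409;  |Δ| = 0.032498
F(0.364409) = 0.005875
t₄ = 0.364409 − 0.005875·(-0.032498)/(0.083631) = 0.366692;  |Δ| = 0.002283
|t₄ − t₃| = 0.002283 < 0.01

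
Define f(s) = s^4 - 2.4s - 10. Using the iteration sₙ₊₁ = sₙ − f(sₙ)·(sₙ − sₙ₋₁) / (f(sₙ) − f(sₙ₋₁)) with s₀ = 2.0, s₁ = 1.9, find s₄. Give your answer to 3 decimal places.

f(2.0) = 1.20000, f(1.9) = -1.52790
s₂ = 1.90000 − (-1.52790)·(1.90000 − 2.00000) / (-1.52790 − 1.20000) = 1.90000 − (0.15279)/(-2.72790) = 1.95601
f(1.95601) = -0.05634
s₃ = 1.95601 − (-0.05634)·(1.95601 − 1.90000) / (-0.05634 − (-1.52790)) = 1.95601 − (-0.00316)/(1.47156) = 1.95815
f(1.95815) = 0.00281
s₄ = 1.95815 − 0.00281·(1.95815 − 1.95601) / (0.00281 − (-0.05634)) = 1.95815 − (0.00001)/(0.05915) = 1.95805

1.958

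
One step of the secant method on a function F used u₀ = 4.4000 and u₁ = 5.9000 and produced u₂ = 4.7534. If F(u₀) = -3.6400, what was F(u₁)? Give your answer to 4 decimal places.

The secant line through (4.4000, -3.6400) and (5.9000, F(u₁)) crosses zero at u₂ = 4.7534.
So (4.4000, -3.6400), (5.9000, F(u₁)), (4.7534, 0) are collinear:
F(u₁) = -3.6400 · (5.9000 − 4.7534) / (4.4000 − 4.7534) = -3.6400 · (1.146600)/(-0.353400) = 11.809915

11.8099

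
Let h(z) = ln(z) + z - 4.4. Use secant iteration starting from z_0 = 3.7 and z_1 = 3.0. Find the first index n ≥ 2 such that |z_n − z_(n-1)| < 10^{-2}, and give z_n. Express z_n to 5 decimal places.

n = 3, z_n = 3.22814

h(3.7) = 0.6083328, h(3.0) = -0.3013877
z_2 = 3.0000000 − (-0.3013877)·(-0.7000000)/(-0.9097205) = 3.2319079;  |Δ| = 0.2319079
h(3.2319079) = 0.0049806
z_3 = 3.2319079 − 0.0049806·(0.2319079)/(0.3063683) = 3.2281378;  |Δ| = 0.0037701
|z_3 − z_2| = 0.0037701 < 10^{-2}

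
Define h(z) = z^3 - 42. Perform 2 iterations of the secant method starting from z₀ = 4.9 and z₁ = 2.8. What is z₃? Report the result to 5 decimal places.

h(4.9) = 75.6490000, h(2.8) = -20.0480000
z₂ = 2.8000000 − (-20.0480000)·(2.8000000 − 4.9000000) / (-20.0480000 − 75.6490000) = 2.8000000 − (42.1008000)/(-95.6970000) = 3.2399386
h(3.2399386) = -7.9897110
z₃ = 3.2399386 − (-7.9897110)·(3.2399386 − 2.8000000) / (-7.9897110 − (-20.0480000)) = 3.2399386 − (-3.5149819)/(12.0582890) = 3.5314378

3.53144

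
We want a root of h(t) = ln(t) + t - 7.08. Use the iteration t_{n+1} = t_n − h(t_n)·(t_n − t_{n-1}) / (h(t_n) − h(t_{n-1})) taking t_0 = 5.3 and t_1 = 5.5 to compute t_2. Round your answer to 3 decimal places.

5.395

h(5.3) = -0.11229, h(5.5) = 0.12475
t_2 = 5.50000 − 0.12475·(5.50000 − 5.30000) / (0.12475 − (-0.11229)) = 5.50000 − (0.02495)/(0.23704) = 5.39475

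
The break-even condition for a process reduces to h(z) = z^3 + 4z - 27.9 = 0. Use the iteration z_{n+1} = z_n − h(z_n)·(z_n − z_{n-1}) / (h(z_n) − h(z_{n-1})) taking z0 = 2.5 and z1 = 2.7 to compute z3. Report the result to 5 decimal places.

2.59676

h(2.5) = -2.2750000, h(2.7) = 2.5830000
z2 = 2.7000000 − 2.5830000·(2.7000000 − 2.5000000) / (2.5830000 − (-2.2750000)) = 2.7000000 − (0.5166000)/(4.8580000) = 2.5936599
h(2.5936599) = -0.0776233
z3 = 2.5936599 − (-0.0776233)·(2.5936599 − 2.7000000) / (-0.0776233 − 2.5830000) = 2.5936599 − (0.0082545)/(-2.6606233) = 2.5967624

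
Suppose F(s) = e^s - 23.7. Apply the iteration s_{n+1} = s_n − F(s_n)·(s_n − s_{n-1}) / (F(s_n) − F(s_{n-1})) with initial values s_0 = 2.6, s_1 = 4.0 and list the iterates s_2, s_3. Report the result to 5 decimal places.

F(2.6) = -10.2362620, F(4.0) = 30.8981500
s_2 = 4.0000000 − 30.8981500·(4.0000000 − 2.6000000) / (30.8981500 − (-10.2362620)) = 4.0000000 − (43.2574100)/(41.1344120) = 2.9483888
F(2.9483888) = -4.6248058
s_3 = 2.9483888 − (-4.6248058)·(2.9483888 − 4.0000000) / (-4.6248058 − 30.8981500) = 2.9483888 − (4.8634977)/(-35.5229558) = 3.0853002

2.94839, 3.08530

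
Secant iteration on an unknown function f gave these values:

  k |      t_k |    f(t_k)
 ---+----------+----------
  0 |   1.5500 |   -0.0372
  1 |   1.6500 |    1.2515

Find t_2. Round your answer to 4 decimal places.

t_2 = 1.6500 − 1.2515·(1.6500 − 1.5500) / (1.2515 − (-0.0372))
   = 1.6500 − (0.125150)/(1.288700) = 1.552887

1.5529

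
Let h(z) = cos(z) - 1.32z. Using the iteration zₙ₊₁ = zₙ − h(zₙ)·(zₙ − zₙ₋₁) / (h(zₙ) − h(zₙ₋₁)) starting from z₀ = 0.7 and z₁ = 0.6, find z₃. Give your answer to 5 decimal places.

0.61762

h(0.7) = -0.1591578, h(0.6) = 0.0333356
z₂ = 0.6000000 − 0.0333356·(0.6000000 − 0.7000000) / (0.0333356 − (-0.1591578)) = 0.6000000 − (-0.0033336)/(0.1924934) = 0.6173178
h(0.6173178) = 0.0005745
z₃ = 0.6173178 − 0.0005745·(0.6173178 − 0.6000000) / (0.0005745 − 0.0333356) = 0.6173178 − (0.0000099)/(-0.0327611) = 0.6176215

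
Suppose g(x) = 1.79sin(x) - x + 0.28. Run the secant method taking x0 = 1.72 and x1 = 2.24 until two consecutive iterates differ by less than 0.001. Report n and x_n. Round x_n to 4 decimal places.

g(1.72) = 0.330113, g(2.24) = -0.556074
x2 = 2.240000 − (-0.556074)·(0.520000)/(-0.886187) = 1.913705;  |Δ| = 0.326295
g(1.913705) = 0.052083
x3 = 1.913705 − 0.052083·(-0.326295)/(0.608157) = 1.941649;  |Δ| = 0.027944
g(1.941649) = 0.006665
x4 = 1.941649 − 0.006665·(0.027944)/(-0.045418) = 1.945749;  |Δ| = 0.004101
g(1.945749) = -0.000110
x5 = 1.945749 − (-0.000110)·(0.004101)/(-0.006775) = 1.945683;  |Δ| = 0.000067
|x5 − x4| = 0.000067 < 0.001

n = 5, x_n = 1.9457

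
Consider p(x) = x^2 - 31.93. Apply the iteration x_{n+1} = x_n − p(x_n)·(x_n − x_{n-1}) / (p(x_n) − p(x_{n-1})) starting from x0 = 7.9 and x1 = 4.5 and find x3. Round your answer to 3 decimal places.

5.675

p(7.9) = 30.48000, p(4.5) = -11.68000
x2 = 4.50000 − (-11.68000)·(4.50000 − 7.90000) / (-11.68000 − 30.48000) = 4.50000 − (39.71200)/(-42.16000) = 5.44194
p(5.44194) = -2.31534
x3 = 5.44194 − (-2.31534)·(5.44194 − 4.50000) / (-2.31534 − (-11.68000)) = 5.44194 − (-2.18090)/(9.36466) = 5.67482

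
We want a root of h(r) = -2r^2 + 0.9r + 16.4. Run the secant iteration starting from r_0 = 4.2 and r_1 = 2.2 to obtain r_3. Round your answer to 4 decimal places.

3.1293

h(4.2) = -15.100000, h(2.2) = 8.700000
r_2 = 2.200000 − 8.700000·(2.200000 − 4.200000) / (8.700000 − (-15.100000)) = 2.200000 − (-17.400000)/(23.800000) = 2.931092
h(2.931092) = 1.855377
r_3 = 2.931092 − 1.855377·(2.931092 − 2.200000) / (1.855377 − 8.700000) = 2.931092 − (1.356452)/(-6.844623) = 3.129270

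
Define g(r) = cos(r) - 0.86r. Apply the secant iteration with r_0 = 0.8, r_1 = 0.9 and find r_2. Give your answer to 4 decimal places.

g(0.8) = 0.008707, g(0.9) = -0.152390
r_2 = 0.900000 − (-0.152390)·(0.900000 − 0.800000) / (-0.152390 − 0.008707) = 0.900000 − (-0.015239)/(-0.161097) = 0.805405

0.8054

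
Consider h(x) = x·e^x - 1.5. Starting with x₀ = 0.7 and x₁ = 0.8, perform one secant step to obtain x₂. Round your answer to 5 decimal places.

h(0.7) = -0.0903731, h(0.8) = 0.2804327
x₂ = 0.8000000 − 0.2804327·(0.8000000 − 0.7000000) / (0.2804327 − (-0.0903731)) = 0.8000000 − (0.0280433)/(0.3708058) = 0.7243721

0.72437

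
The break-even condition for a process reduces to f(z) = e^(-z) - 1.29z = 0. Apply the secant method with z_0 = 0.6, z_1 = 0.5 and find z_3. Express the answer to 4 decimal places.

f(0.6) = -0.225188, f(0.5) = -0.038469
z_2 = 0.500000 − (-0.038469)·(0.500000 − 0.600000) / (-0.038469 − (-0.225188)) = 0.500000 − (0.003847)/(0.186719) = 0.479397
f(0.479397) = 0.000734
z_3 = 0.479397 − 0.000734·(0.479397 − 0.500000) / (0.000734 − (-0.038469)) = 0.479397 − (-0.000015)/(0.039203) = 0.479783

0.4798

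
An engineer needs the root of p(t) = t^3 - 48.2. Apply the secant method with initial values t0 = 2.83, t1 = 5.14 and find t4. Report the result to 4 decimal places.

3.6474

p(2.83) = -25.534813, p(5.14) = 87.596744
t2 = 5.140000 − 87.596744·(5.140000 − 2.830000) / (87.596744 − (-25.534813)) = 5.140000 − (202.348479)/(113.131557) = 3.351388
p(3.351388) = -10.557881
t3 = 3.351388 − (-10.557881)·(3.351388 − 5.140000) / (-10.557881 − 87.596744) = 3.351388 − (18.883954)/(-98.154625) = 3.543778
p(3.543778) = -3.695963
t4 = 3.543778 − (-3.695963)·(3.543778 − 3.351388) / (-3.695963 − (-10.557881)) = 3.543778 − (-0.711066)/(6.861918) = 3.647403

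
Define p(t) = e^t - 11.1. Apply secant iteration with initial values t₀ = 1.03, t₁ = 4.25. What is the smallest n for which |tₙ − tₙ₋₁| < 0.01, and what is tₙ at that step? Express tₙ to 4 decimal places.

p(1.03) = -8.298934, p(4.25) = 59.005412
t₂ = 4.250000 − 59.005412·(3.220000)/(67.304347) = 1.427041;  |Δ| = 2.822959
p(1.427041) = -6.933648
t₃ = 1.427041 − (-6.933648)·(-2.822959)/(-65.939061) = 1.723882;  |Δ| = 0.296841
p(1.723882) = -5.493753
t₄ = 1.723882 − (-5.493753)·(0.296841)/(1.439896) = 2.856443;  |Δ| = 1.132561
p(2.856443) = 6.299523
t₅ = 2.856443 − 6.299523·(1.132561)/(11.793276) = 2.251471;  |Δ| = 0.604971
p(2.251471) = -1.598294
t₆ = 2.251471 − (-1.598294)·(-0.604971)/(-7.897818) = 2.373900;  |Δ| = 0.122429
p(2.373900) = -0.360802
t₇ = 2.373900 − (-0.360802)·(0.122429)/(1.237492) = 2.409596;  |Δ| = 0.035695
p(2.409596) = 0.029461
t₈ = 2.409596 − 0.029461·(0.035695)/(0.390263) = 2.406901;  |Δ| = 0.002695
|t₈ − t₇| = 0.002695 < 0.01

n = 8, tₙ = 2.4069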